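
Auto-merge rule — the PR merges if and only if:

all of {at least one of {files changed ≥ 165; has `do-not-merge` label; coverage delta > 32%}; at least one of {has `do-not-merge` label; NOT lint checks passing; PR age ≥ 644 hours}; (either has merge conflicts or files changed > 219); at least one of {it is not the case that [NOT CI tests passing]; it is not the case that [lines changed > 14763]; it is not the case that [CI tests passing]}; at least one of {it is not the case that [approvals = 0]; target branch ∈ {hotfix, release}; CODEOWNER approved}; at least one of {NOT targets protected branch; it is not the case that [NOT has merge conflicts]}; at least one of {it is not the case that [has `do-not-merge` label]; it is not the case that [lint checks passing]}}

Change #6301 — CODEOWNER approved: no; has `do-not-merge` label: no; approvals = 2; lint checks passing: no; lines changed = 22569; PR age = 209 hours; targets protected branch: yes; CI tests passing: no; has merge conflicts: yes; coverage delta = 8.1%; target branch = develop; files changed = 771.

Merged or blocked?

Merged

Atomic conditions:
  files changed ≥ 165: 771 ≥ 165 is true
  has `do-not-merge` label: no → false
  coverage delta > 32%: 8.1 > 32 is false
  NOT lint checks passing: no → true
  PR age ≥ 644 hours: 209 ≥ 644 is false
  has merge conflicts: yes → true
  files changed > 219: 771 > 219 is true
  NOT CI tests passing: no → true
  lines changed > 14763: 22569 > 14763 is true
  CI tests passing: no → false
  approvals = 0: 2 == 0 is false
  target branch ∈ {hotfix, release}: develop is not in the set → false
  CODEOWNER approved: no → false
  NOT targets protected branch: yes → false
  NOT has merge conflicts: yes → false
  lint checks passing: no → false
Combine:
[1] true OR false OR false = true
[2] false OR true OR false = true
[3] true OR true = true
[4.1] NOT true = false
[4.2] NOT true = false
[4.3] NOT false = true
[4] false OR false OR true = true
[5.1] NOT false = true
[5] true OR false OR false = true
[6.2] NOT false = true
[6] false OR true = true
[7.1] NOT false = true
[7.2] NOT false = true
[7] true OR true = true
[root] true AND true AND true AND true AND true AND true AND true = true
Overall: true → merged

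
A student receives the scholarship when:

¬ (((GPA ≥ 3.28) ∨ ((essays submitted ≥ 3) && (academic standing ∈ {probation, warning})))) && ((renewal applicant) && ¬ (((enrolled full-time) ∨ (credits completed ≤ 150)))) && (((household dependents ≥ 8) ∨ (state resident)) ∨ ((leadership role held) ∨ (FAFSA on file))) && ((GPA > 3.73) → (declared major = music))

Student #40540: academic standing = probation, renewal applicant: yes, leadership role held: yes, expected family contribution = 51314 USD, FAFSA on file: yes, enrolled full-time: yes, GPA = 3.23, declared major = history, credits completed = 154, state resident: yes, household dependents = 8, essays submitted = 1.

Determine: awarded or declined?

Declined

Atomic conditions:
  GPA ≥ 3.28: 3.23 ≥ 3.28 is false
  essays submitted ≥ 3: 1 ≥ 3 is false
  academic standing ∈ {probation, warning}: probation is in the set → true
  renewal applicant: yes → true
  enrolled full-time: yes → true
  credits completed ≤ 150: 154 ≤ 150 is false
  household dependents ≥ 8: 8 ≥ 8 is true
  state resident: yes → true
  leadership role held: yes → true
  FAFSA on file: yes → true
  GPA > 3.73: 3.23 > 3.73 is false
  declared major = music: history == music is false
Combine:
[1.1.2] false AND true = false
[1.1] false OR false = false
[1] NOT false = true
[2.2.1] true OR false = true
[2.2] NOT true = false
[2] true AND false = false
[3.1] true OR true = true
[3.2] true OR true = true
[3] true OR true = true
[4] false → false (antecedent false ⇒ implication holds) = true
[root] true AND false AND true AND true = false
Overall: false → declined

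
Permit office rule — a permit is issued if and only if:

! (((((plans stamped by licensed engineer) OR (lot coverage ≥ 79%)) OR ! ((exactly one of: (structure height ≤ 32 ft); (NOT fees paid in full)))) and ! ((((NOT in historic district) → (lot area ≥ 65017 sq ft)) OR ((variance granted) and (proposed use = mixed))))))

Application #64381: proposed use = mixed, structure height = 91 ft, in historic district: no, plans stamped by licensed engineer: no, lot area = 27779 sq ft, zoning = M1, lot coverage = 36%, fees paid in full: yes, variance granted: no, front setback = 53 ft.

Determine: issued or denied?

Denied

Atomic conditions:
  plans stamped by licensed engineer: no → false
  lot coverage ≥ 79%: 36 ≥ 79 is false
  structure height ≤ 32 ft: 91 ≤ 32 is false
  NOT fees paid in full: yes → false
  NOT in historic district: no → true
  lot area ≥ 65017 sq ft: 27779 ≥ 65017 is false
  variance granted: no → false
  proposed use = mixed: mixed == mixed is true
Combine:
[1.1.1] false OR false = false
[1.1.2.1] exactly-one(false, false) = false
[1.1.2] NOT false = true
[1.1] false OR true = true
[1.2.1.1] true → false = false
[1.2.1.2] false AND true = false
[1.2.1] false OR false = false
[1.2] NOT false = true
[1] true AND true = true
[root] NOT true = false
Overall: false → denied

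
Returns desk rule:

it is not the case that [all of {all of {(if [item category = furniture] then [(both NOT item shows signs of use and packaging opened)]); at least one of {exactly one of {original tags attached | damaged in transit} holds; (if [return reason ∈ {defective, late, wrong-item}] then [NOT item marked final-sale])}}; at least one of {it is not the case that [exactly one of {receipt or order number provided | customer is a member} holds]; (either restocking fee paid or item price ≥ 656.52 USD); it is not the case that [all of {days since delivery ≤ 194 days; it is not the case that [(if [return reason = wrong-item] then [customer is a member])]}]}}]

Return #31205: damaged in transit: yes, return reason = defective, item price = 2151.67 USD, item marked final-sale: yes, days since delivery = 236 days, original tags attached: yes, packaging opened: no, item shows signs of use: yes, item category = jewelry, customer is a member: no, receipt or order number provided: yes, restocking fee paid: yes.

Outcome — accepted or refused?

Atomic conditions:
  item category = furniture: jewelry == furniture is false
  NOT item shows signs of use: yes → false
  packaging opened: no → false
  original tags attached: yes → true
  damaged in transit: yes → true
  return reason ∈ {defective, late, wrong-item}: defective is in the set → true
  NOT item marked final-sale: yes → false
  receipt or order number provided: yes → true
  customer is a member: no → false
  restocking fee paid: yes → true
  item price ≥ 656.52 USD: 2151.67 ≥ 656.52 is true
  days since delivery ≤ 194 days: 236 ≤ 194 is false
  return reason = wrong-item: defective == wrong-item is false
Combine:
[1.1.1.2] false AND false = false
[1.1.1] false → false (antecedent false ⇒ implication holds) = true
[1.1.2.1] exactly-one(true, true) = false
[1.1.2.2] true → false = false
[1.1.2] false OR false = false
[1.1] true AND false = false
[1.2.1.1] exactly-one(true, false) = true
[1.2.1] NOT true = false
[1.2.2] true OR true = true
[1.2.3.1.2.1] false → false (antecedent false ⇒ implication holds) = true
[1.2.3.1.2] NOT true = false
[1.2.3.1] false AND false = false
[1.2.3] NOT false = true
[1.2] false OR true OR true = true
[1] false AND true = false
[root] NOT false = true
Overall: true → accepted

Accepted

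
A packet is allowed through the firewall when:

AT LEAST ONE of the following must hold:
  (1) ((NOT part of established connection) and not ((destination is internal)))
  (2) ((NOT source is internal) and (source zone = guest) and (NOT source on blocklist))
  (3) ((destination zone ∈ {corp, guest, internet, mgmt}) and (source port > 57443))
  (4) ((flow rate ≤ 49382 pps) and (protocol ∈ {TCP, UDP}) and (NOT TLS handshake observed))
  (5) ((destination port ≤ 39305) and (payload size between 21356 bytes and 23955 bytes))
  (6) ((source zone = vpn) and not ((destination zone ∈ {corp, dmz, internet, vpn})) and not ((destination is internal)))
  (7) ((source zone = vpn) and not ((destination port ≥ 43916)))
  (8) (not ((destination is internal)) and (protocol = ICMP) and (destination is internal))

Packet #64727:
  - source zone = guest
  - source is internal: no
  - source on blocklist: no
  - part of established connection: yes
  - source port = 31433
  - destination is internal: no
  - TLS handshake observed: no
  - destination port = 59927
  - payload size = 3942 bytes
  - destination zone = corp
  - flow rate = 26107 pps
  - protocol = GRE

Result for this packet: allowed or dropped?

Atomic conditions:
  NOT part of established connection: yes → false
  destination is internal: no → false
  NOT source is internal: no → true
  source zone = guest: guest == guest is true
  NOT source on blocklist: no → true
  destination zone ∈ {corp, guest, internet, mgmt}: corp is in the set → true
  source port > 57443: 31433 > 57443 is false
  flow rate ≤ 49382 pps: 26107 ≤ 49382 is true
  protocol ∈ {TCP, UDP}: GRE is not in the set → false
  NOT TLS handshake observed: no → true
  destination port ≤ 39305: 59927 ≤ 39305 is false
  payload size between 21356 bytes and 23955 bytes: 3942 in [21356, 23955] is false
  source zone = vpn: guest == vpn is false
  destination zone ∈ {corp, dmz, internet, vpn}: corp is in the set → true
  destination port ≥ 43916: 59927 ≥ 43916 is true
  protocol = ICMP: GRE == ICMP is false
Combine:
[1.2] NOT false = true
[1] false AND true = false
[2] true AND true AND true = true
[3] true AND false = false
[4] true AND false AND true = false
[5] false AND false = false
[6.2] NOT true = false
[6.3] NOT false = true
[6] false AND false AND true = false
[7.2] NOT true = false
[7] false AND false = false
[8.1] NOT false = true
[8] true AND false AND false = false
[root] false OR true OR false OR false OR false OR false OR false OR false = true
Overall: true → allowed

Allowed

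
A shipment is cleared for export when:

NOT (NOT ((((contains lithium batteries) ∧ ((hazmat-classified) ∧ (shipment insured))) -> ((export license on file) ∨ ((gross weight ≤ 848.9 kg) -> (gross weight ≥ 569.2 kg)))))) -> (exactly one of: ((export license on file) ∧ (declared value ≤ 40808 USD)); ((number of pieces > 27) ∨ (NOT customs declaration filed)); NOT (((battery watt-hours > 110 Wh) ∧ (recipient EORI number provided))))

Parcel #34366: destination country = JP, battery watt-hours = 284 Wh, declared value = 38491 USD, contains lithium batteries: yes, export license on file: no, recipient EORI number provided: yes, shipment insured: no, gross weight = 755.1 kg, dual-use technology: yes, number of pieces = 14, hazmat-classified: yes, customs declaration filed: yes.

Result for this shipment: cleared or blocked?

Blocked

Atomic conditions:
  contains lithium batteries: yes → true
  hazmat-classified: yes → true
  shipment insured: no → false
  export license on file: no → false
  gross weight ≤ 848.9 kg: 755.1 ≤ 848.9 is true
  gross weight ≥ 569.2 kg: 755.1 ≥ 569.2 is true
  declared value ≤ 40808 USD: 38491 ≤ 40808 is true
  number of pieces > 27: 14 > 27 is false
  NOT customs declaration filed: yes → false
  battery watt-hours > 110 Wh: 284 > 110 is true
  recipient EORI number provided: yes → true
Combine:
[1.1.1.1.2] true AND false = false
[1.1.1.1] true AND false = false
[1.1.1.2.2] true → true = true
[1.1.1.2] false OR true = true
[1.1.1] false → true (antecedent false ⇒ implication holds) = true
[1.1] NOT true = false
[1] NOT false = true
[2.1] false AND true = false
[2.2] false OR false = false
[2.3.1] true AND true = true
[2.3] NOT true = false
[2] exactly-one(false, false, false) = false
[root] true → false = false
Overall: false → blocked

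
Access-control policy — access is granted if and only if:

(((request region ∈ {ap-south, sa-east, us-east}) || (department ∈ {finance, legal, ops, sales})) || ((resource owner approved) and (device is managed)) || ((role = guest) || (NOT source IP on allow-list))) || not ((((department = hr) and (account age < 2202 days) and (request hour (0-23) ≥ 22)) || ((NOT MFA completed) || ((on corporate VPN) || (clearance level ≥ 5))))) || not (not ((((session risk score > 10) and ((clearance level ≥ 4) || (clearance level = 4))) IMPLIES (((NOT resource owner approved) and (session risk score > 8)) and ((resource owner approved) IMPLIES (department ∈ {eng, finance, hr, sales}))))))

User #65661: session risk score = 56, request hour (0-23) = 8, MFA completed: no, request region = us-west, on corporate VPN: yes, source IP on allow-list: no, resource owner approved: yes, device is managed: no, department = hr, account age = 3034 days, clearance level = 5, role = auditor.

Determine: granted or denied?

Granted

Atomic conditions:
  request region ∈ {ap-south, sa-east, us-east}: us-west is not in the set → false
  department ∈ {finance, legal, ops, sales}: hr is not in the set → false
  resource owner approved: yes → true
  device is managed: no → false
  role = guest: auditor == guest is false
  NOT source IP on allow-list: no → true
  department = hr: hr == hr is true
  account age < 2202 days: 3034 < 2202 is false
  request hour (0-23) ≥ 22: 8 ≥ 22 is false
  NOT MFA completed: no → true
  on corporate VPN: yes → true
  clearance level ≥ 5: 5 ≥ 5 is true
  session risk score > 10: 56 > 10 is true
  clearance level ≥ 4: 5 ≥ 4 is true
  clearance level = 4: 5 == 4 is false
  NOT resource owner approved: yes → false
  session risk score > 8: 56 > 8 is true
  department ∈ {eng, finance, hr, sales}: hr is in the set → true
Combine:
[1.1] false OR false = false
[1.2] true AND false = false
[1.3] false OR true = true
[1] false OR false OR true = true
[2.1.1] true AND false AND false = false
[2.1.2.2] true OR true = true
[2.1.2] true OR true = true
[2.1] false OR true = true
[2] NOT true = false
[3.1.1.1.2] true OR false = true
[3.1.1.1] true AND true = true
[3.1.1.2.1] false AND true = false
[3.1.1.2.2] true → true = true
[3.1.1.2] false AND true = false
[3.1.1] true → false = false
[3.1] NOT false = true
[3] NOT true = false
[root] true OR false OR false = true
Overall: true → granted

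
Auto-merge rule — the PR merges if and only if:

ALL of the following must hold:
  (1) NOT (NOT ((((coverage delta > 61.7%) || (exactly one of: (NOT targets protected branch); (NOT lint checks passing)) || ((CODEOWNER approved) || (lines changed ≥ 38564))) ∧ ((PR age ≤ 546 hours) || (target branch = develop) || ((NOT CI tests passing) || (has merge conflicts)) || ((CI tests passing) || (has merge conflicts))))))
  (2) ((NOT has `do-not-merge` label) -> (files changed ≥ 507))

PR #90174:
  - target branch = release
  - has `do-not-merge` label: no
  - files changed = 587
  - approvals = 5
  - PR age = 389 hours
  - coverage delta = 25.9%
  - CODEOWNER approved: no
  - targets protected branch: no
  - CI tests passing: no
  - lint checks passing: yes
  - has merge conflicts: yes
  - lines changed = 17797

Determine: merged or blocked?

Merged

Atomic conditions:
  coverage delta > 61.7%: 25.9 > 61.7 is false
  NOT targets protected branch: no → true
  NOT lint checks passing: yes → false
  CODEOWNER approved: no → false
  lines changed ≥ 38564: 17797 ≥ 38564 is false
  PR age ≤ 546 hours: 389 ≤ 546 is true
  target branch = develop: release == develop is false
  NOT CI tests passing: no → true
  has merge conflicts: yes → true
  CI tests passing: no → false
  NOT has `do-not-merge` label: no → true
  files changed ≥ 507: 587 ≥ 507 is true
Combine:
[1.1.1.1.2] exactly-one(true, false) = true
[1.1.1.1.3] false OR false = false
[1.1.1.1] false OR true OR false = true
[1.1.1.2.3] true OR true = true
[1.1.1.2.4] false OR true = true
[1.1.1.2] true OR false OR true OR true = true
[1.1.1] true AND true = true
[1.1] NOT true = false
[1] NOT false = true
[2] true → true = true
[root] true AND true = true
Overall: true → merged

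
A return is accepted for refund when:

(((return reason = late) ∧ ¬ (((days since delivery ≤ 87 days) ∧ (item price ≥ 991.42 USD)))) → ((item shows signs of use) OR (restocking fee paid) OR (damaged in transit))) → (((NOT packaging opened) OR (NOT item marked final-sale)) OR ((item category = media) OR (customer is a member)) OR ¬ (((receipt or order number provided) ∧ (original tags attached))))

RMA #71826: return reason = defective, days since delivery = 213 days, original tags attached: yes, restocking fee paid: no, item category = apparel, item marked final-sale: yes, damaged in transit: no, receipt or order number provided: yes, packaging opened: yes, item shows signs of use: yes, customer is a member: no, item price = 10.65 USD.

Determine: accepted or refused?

Atomic conditions:
  return reason = late: defective == late is false
  days since delivery ≤ 87 days: 213 ≤ 87 is false
  item price ≥ 991.42 USD: 10.65 ≥ 991.42 is false
  item shows signs of use: yes → true
  restocking fee paid: no → false
  damaged in transit: no → false
  NOT packaging opened: yes → false
  NOT item marked final-sale: yes → false
  item category = media: apparel == media is false
  customer is a member: no → false
  receipt or order number provided: yes → true
  original tags attached: yes → true
Combine:
[1.1.2.1] false AND false = false
[1.1.2] NOT false = true
[1.1] false AND true = false
[1.2] true OR false OR false = true
[1] false → true (antecedent false ⇒ implication holds) = true
[2.1] false OR false = false
[2.2] false OR false = false
[2.3.1] true AND true = true
[2.3] NOT true = false
[2] false OR false OR false = false
[root] true → false = false
Overall: false → refused

Refused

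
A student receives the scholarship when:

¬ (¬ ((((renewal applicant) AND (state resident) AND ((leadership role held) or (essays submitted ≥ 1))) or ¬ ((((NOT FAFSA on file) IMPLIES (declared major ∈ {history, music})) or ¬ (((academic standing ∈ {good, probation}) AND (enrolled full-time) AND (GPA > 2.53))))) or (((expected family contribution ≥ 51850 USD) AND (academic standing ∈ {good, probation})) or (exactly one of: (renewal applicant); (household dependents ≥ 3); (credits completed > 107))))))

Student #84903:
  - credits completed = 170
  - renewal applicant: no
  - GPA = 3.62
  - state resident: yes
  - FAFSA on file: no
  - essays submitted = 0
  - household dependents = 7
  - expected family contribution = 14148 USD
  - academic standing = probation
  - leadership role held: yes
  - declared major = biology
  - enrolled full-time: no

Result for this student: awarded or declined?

Atomic conditions:
  renewal applicant: no → false
  state resident: yes → true
  leadership role held: yes → true
  essays submitted ≥ 1: 0 ≥ 1 is false
  NOT FAFSA on file: no → true
  declared major ∈ {history, music}: biology is not in the set → false
  academic standing ∈ {good, probation}: probation is in the set → true
  enrolled full-time: no → false
  GPA > 2.53: 3.62 > 2.53 is true
  expected family contribution ≥ 51850 USD: 14148 ≥ 51850 is false
  household dependents ≥ 3: 7 ≥ 3 is true
  credits completed > 107: 170 > 107 is true
Combine:
[1.1.1.3] true OR false = true
[1.1.1] false AND true AND true = false
[1.1.2.1.1] true → false = false
[1.1.2.1.2.1] true AND false AND true = false
[1.1.2.1.2] NOT false = true
[1.1.2.1] false OR true = true
[1.1.2] NOT true = false
[1.1.3.1] false AND true = false
[1.1.3.2] exactly-one(false, true, true) = false
[1.1.3] false OR false = false
[1.1] false OR false OR false = false
[1] NOT false = true
[root] NOT true = false
Overall: false → declined

Declined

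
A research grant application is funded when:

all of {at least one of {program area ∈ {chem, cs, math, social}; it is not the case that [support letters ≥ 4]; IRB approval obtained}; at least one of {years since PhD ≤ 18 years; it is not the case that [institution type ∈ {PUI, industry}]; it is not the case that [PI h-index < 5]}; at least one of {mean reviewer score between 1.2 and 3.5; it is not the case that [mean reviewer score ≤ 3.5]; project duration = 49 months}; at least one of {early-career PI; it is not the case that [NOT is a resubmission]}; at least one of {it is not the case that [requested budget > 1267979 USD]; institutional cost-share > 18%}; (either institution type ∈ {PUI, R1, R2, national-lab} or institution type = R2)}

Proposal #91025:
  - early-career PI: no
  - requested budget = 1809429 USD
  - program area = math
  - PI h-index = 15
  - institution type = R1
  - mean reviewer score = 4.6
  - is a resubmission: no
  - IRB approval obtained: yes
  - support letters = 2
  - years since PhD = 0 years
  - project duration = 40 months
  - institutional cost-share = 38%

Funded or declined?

Declined

Atomic conditions:
  program area ∈ {chem, cs, math, social}: math is in the set → true
  support letters ≥ 4: 2 ≥ 4 is false
  IRB approval obtained: yes → true
  years since PhD ≤ 18 years: 0 ≤ 18 is true
  institution type ∈ {PUI, industry}: R1 is not in the set → false
  PI h-index < 5: 15 < 5 is false
  mean reviewer score between 1.2 and 3.5: 4.6 in [1.2, 3.5] is false
  mean reviewer score ≤ 3.5: 4.6 ≤ 3.5 is false
  project duration = 49 months: 40 == 49 is false
  early-career PI: no → false
  NOT is a resubmission: no → true
  requested budget > 1267979 USD: 1809429 > 1267979 is true
  institutional cost-share > 18%: 38 > 18 is true
  institution type ∈ {PUI, R1, R2, national-lab}: R1 is in the set → true
  institution type = R2: R1 == R2 is false
Combine:
[1.2] NOT false = true
[1] true OR true OR true = true
[2.2] NOT false = true
[2.3] NOT false = true
[2] true OR true OR true = true
[3.2] NOT false = true
[3] false OR true OR false = true
[4.2] NOT true = false
[4] false OR false = false
[5.1] NOT true = false
[5] false OR true = true
[6] true OR false = true
[root] true AND true AND true AND false AND true AND true = false
Overall: false → declined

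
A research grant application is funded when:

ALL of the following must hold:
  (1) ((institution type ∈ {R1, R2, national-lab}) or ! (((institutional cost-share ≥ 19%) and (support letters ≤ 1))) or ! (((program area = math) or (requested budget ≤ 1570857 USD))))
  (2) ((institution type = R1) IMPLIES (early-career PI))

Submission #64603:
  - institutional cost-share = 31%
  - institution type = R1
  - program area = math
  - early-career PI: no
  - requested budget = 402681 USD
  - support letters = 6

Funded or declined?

Declined

Atomic conditions:
  institution type ∈ {R1, R2, national-lab}: R1 is in the set → true
  institutional cost-share ≥ 19%: 31 ≥ 19 is true
  support letters ≤ 1: 6 ≤ 1 is false
  program area = math: math == math is true
  requested budget ≤ 1570857 USD: 402681 ≤ 1570857 is true
  institution type = R1: R1 == R1 is true
  early-career PI: no → false
Combine:
[1.2.1] true AND false = false
[1.2] NOT false = true
[1.3.1] true OR true = true
[1.3] NOT true = false
[1] true OR true OR false = true
[2] true → false = false
[root] true AND false = false
Overall: false → declined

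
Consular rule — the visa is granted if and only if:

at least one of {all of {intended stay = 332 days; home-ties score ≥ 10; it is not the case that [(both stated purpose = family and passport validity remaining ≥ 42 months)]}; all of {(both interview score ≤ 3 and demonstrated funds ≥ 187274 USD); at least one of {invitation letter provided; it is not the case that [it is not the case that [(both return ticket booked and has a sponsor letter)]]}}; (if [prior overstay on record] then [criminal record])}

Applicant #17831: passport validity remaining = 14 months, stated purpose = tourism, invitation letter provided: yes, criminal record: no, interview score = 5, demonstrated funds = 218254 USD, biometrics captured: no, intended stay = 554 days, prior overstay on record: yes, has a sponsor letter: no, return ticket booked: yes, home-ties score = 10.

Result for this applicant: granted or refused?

Atomic conditions:
  intended stay = 332 days: 554 == 332 is false
  home-ties score ≥ 10: 10 ≥ 10 is true
  stated purpose = family: tourism == family is false
  passport validity remaining ≥ 42 months: 14 ≥ 42 is false
  interview score ≤ 3: 5 ≤ 3 is false
  demonstrated funds ≥ 187274 USD: 218254 ≥ 187274 is true
  invitation letter provided: yes → true
  return ticket booked: yes → true
  has a sponsor letter: no → false
  prior overstay on record: yes → true
  criminal record: no → false
Combine:
[1.3.1] false AND false = false
[1.3] NOT false = true
[1] false AND true AND true = false
[2.1] false AND true = false
[2.2.2.1.1] true AND false = false
[2.2.2.1] NOT false = true
[2.2.2] NOT true = false
[2.2] true OR false = true
[2] false AND true = false
[3] true → false = false
[root] false OR false OR false = false
Overall: false → refused

Refused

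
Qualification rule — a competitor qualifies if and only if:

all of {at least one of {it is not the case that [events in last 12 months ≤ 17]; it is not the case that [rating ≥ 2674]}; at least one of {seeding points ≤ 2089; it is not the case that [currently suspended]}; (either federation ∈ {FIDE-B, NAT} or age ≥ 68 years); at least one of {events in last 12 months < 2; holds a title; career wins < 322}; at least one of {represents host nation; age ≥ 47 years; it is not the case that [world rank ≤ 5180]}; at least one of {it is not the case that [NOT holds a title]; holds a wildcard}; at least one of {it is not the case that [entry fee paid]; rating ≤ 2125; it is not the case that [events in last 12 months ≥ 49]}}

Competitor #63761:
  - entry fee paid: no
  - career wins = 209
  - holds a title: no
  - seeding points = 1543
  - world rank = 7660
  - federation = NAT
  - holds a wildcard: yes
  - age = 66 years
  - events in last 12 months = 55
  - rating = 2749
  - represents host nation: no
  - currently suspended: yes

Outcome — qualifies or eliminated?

Qualifies

Atomic conditions:
  events in last 12 months ≤ 17: 55 ≤ 17 is false
  rating ≥ 2674: 2749 ≥ 2674 is true
  seeding points ≤ 2089: 1543 ≤ 2089 is true
  currently suspended: yes → true
  federation ∈ {FIDE-B, NAT}: NAT is in the set → true
  age ≥ 68 years: 66 ≥ 68 is false
  events in last 12 months < 2: 55 < 2 is false
  holds a title: no → false
  career wins < 322: 209 < 322 is true
  represents host nation: no → false
  age ≥ 47 years: 66 ≥ 47 is true
  world rank ≤ 5180: 7660 ≤ 5180 is false
  NOT holds a title: no → true
  holds a wildcard: yes → true
  entry fee paid: no → false
  rating ≤ 2125: 2749 ≤ 2125 is false
  events in last 12 months ≥ 49: 55 ≥ 49 is true
Combine:
[1.1] NOT false = true
[1.2] NOT true = false
[1] true OR false = true
[2.2] NOT true = false
[2] true OR false = true
[3] true OR false = true
[4] false OR false OR true = true
[5.3] NOT false = true
[5] false OR true OR true = true
[6.1] NOT true = false
[6] false OR true = true
[7.1] NOT false = true
[7.3] NOT true = false
[7] true OR false OR false = true
[root] true AND true AND true AND true AND true AND true AND true = true
Overall: true → qualifies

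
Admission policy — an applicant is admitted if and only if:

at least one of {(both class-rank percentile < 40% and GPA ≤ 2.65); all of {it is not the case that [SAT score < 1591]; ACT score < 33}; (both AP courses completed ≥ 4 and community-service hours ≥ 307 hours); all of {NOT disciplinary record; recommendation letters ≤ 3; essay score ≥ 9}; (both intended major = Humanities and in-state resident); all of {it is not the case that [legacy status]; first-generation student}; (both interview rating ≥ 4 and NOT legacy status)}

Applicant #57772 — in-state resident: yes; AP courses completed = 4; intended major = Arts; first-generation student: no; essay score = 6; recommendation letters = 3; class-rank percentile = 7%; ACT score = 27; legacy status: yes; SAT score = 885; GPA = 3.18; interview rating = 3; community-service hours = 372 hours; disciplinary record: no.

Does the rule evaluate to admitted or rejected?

Atomic conditions:
  class-rank percentile < 40%: 7 < 40 is true
  GPA ≤ 2.65: 3.18 ≤ 2.65 is false
  SAT score < 1591: 885 < 1591 is true
  ACT score < 33: 27 < 33 is true
  AP courses completed ≥ 4: 4 ≥ 4 is true
  community-service hours ≥ 307 hours: 372 ≥ 307 is true
  NOT disciplinary record: no → true
  recommendation letters ≤ 3: 3 ≤ 3 is true
  essay score ≥ 9: 6 ≥ 9 is false
  intended major = Humanities: Arts == Humanities is false
  in-state resident: yes → true
  legacy status: yes → true
  first-generation student: no → false
  interview rating ≥ 4: 3 ≥ 4 is false
  NOT legacy status: yes → false
Combine:
[1] true AND false = false
[2.1] NOT true = false
[2] false AND true = false
[3] true AND true = true
[4] true AND true AND false = false
[5] false AND true = false
[6.1] NOT true = false
[6] false AND false = false
[7] false AND false = false
[root] false OR false OR true OR false OR false OR false OR false = true
Overall: true → admitted

Admitted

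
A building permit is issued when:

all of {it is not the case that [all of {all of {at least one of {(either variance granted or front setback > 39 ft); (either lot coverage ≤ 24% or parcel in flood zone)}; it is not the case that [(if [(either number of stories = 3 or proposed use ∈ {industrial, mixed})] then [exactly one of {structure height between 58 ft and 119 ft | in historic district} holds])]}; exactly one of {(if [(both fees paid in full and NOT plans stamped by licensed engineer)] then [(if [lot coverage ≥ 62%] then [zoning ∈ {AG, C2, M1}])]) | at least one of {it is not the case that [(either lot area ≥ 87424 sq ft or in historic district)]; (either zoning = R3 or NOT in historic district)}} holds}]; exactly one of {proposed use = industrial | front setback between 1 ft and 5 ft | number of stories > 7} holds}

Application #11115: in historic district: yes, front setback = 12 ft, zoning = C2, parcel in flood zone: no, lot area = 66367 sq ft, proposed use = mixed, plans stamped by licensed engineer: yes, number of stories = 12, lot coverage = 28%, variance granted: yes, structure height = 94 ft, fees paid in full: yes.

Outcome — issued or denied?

Atomic conditions:
  variance granted: yes → true
  front setback > 39 ft: 12 > 39 is false
  lot coverage ≤ 24%: 28 ≤ 24 is false
  parcel in flood zone: no → false
  number of stories = 3: 12 == 3 is false
  proposed use ∈ {industrial, mixed}: mixed is in the set → true
  structure height between 58 ft and 119 ft: 94 in [58, 119] is true
  in historic district: yes → true
  fees paid in full: yes → true
  NOT plans stamped by licensed engineer: yes → false
  lot coverage ≥ 62%: 28 ≥ 62 is false
  zoning ∈ {AG, C2, M1}: C2 is in the set → true
  lot area ≥ 87424 sq ft: 66367 ≥ 87424 is false
  zoning = R3: C2 == R3 is false
  NOT in historic district: yes → false
  proposed use = industrial: mixed == industrial is false
  front setback between 1 ft and 5 ft: 12 in [1, 5] is false
  number of stories > 7: 12 > 7 is true
Combine:
[1.1.1.1.1] true OR false = true
[1.1.1.1.2] false OR false = false
[1.1.1.1] true OR false = true
[1.1.1.2.1.1] false OR true = true
[1.1.1.2.1.2] exactly-one(true, true) = false
[1.1.1.2.1] true → false = false
[1.1.1.2] NOT false = true
[1.1.1] true AND true = true
[1.1.2.1.1] true AND false = false
[1.1.2.1.2] false → true (antecedent false ⇒ implication holds) = true
[1.1.2.1] false → true (antecedent false ⇒ implication holds) = true
[1.1.2.2.1.1] false OR true = true
[1.1.2.2.1] NOT true = false
[1.1.2.2.2] false OR false = false
[1.1.2.2] false OR false = false
[1.1.2] exactly-one(true, false) = true
[1.1] true AND true = true
[1] NOT true = false
[2] exactly-one(false, false, true) = true
[root] false AND true = false
Overall: false → denied

Denied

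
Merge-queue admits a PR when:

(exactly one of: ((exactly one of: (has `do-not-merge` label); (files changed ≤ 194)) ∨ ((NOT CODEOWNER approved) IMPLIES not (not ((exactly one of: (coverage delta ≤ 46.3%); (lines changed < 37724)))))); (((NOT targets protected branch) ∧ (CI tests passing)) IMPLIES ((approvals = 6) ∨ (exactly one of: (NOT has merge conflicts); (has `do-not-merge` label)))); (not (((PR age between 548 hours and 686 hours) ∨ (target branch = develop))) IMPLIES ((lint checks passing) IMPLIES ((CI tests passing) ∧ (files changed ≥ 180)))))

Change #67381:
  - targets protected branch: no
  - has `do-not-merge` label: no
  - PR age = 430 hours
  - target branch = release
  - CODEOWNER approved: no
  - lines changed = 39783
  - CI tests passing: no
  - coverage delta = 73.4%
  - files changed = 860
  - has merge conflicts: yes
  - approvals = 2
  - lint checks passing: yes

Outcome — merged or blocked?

Atomic conditions:
  has `do-not-merge` label: no → false
  files changed ≤ 194: 860 ≤ 194 is false
  NOT CODEOWNER approved: no → true
  coverage delta ≤ 46.3%: 73.4 ≤ 46.3 is false
  lines changed < 37724: 39783 < 37724 is false
  NOT targets protected branch: no → true
  CI tests passing: no → false
  approvals = 6: 2 == 6 is false
  NOT has merge conflicts: yes → false
  PR age between 548 hours and 686 hours: 430 in [548, 686] is false
  target branch = develop: release == develop is false
  lint checks passing: yes → true
  files changed ≥ 180: 860 ≥ 180 is true
Combine:
[1.1] exactly-one(false, false) = false
[1.2.2.1.1] exactly-one(false, false) = false
[1.2.2.1] NOT false = true
[1.2.2] NOT true = false
[1.2] true → false = false
[1] false OR false = false
[2.1] true AND false = false
[2.2.2] exactly-one(false, false) = false
[2.2] false OR false = false
[2] false → false (antecedent false ⇒ implication holds) = true
[3.1.1] false OR false = false
[3.1] NOT false = true
[3.2.2] false AND true = false
[3.2] true → false = false
[3] true → false = false
[root] exactly-one(false, true, false) = true
Overall: true → merged

Merged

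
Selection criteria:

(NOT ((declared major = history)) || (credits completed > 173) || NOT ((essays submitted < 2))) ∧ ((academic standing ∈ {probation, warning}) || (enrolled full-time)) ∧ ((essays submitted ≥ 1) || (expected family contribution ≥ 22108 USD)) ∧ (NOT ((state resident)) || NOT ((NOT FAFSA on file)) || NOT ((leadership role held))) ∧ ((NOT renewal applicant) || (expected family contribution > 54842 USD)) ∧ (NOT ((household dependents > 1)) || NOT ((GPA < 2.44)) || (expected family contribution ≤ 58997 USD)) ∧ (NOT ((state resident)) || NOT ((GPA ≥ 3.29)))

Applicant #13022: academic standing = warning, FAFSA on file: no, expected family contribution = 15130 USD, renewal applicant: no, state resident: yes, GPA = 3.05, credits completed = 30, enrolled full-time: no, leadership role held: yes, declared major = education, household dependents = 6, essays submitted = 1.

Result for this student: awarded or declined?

Atomic conditions:
  declared major = history: education == history is false
  credits completed > 173: 30 > 173 is false
  essays submitted < 2: 1 < 2 is true
  academic standing ∈ {probation, warning}: warning is in the set → true
  enrolled full-time: no → false
  essays submitted ≥ 1: 1 ≥ 1 is true
  expected family contribution ≥ 22108 USD: 15130 ≥ 22108 is false
  state resident: yes → true
  NOT FAFSA on file: no → true
  leadership role held: yes → true
  NOT renewal applicant: no → true
  expected family contribution > 54842 USD: 15130 > 54842 is false
  household dependents > 1: 6 > 1 is true
  GPA < 2.44: 3.05 < 2.44 is false
  expected family contribution ≤ 58997 USD: 15130 ≤ 58997 is true
  GPA ≥ 3.29: 3.05 ≥ 3.29 is false
Combine:
[1.1] NOT false = true
[1.3] NOT true = false
[1] true OR false OR false = true
[2] true OR false = true
[3] true OR false = true
[4.1] NOT true = false
[4.2] NOT true = false
[4.3] NOT true = false
[4] false OR false OR false = false
[5] true OR false = true
[6.1] NOT true = false
[6.2] NOT false = true
[6] false OR true OR true = true
[7.1] NOT true = false
[7.2] NOT false = true
[7] false OR true = true
[root] true AND true AND true AND false AND true AND true AND true = false
Overall: false → declined

Declined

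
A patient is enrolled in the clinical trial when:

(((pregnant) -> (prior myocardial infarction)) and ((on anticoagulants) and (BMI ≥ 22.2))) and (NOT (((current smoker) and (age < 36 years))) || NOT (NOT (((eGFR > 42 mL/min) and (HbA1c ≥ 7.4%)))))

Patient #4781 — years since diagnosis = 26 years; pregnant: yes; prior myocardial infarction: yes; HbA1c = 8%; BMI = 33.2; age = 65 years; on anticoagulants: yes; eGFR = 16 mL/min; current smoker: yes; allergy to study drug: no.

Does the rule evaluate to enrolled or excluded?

Enrolled

Atomic conditions:
  pregnant: yes → true
  prior myocardial infarction: yes → true
  on anticoagulants: yes → true
  BMI ≥ 22.2: 33.2 ≥ 22.2 is true
  current smoker: yes → true
  age < 36 years: 65 < 36 is false
  eGFR > 42 mL/min: 16 > 42 is false
  HbA1c ≥ 7.4%: 8 ≥ 7.4 is true
Combine:
[1.1] true → true = true
[1.2] true AND true = true
[1] true AND true = true
[2.1.1] true AND false = false
[2.1] NOT false = true
[2.2.1.1] false AND true = false
[2.2.1] NOT false = true
[2.2] NOT true = false
[2] true OR false = true
[root] true AND true = true
Overall: true → enrolled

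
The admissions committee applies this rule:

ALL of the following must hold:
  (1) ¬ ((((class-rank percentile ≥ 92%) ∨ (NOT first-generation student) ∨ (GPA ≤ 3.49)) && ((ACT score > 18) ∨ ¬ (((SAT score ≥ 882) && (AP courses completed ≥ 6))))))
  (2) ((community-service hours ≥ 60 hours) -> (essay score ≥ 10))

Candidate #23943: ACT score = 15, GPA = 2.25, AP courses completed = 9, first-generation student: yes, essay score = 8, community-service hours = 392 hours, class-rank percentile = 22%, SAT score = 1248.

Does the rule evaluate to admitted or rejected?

Atomic conditions:
  class-rank percentile ≥ 92%: 22 ≥ 92 is false
  NOT first-generation student: yes → false
  GPA ≤ 3.49: 2.25 ≤ 3.49 is true
  ACT score > 18: 15 > 18 is false
  SAT score ≥ 882: 1248 ≥ 882 is true
  AP courses completed ≥ 6: 9 ≥ 6 is true
  community-service hours ≥ 60 hours: 392 ≥ 60 is true
  essay score ≥ 10: 8 ≥ 10 is false
Combine:
[1.1.1] false OR false OR true = true
[1.1.2.2.1] true AND true = true
[1.1.2.2] NOT true = false
[1.1.2] false OR false = false
[1.1] true AND false = false
[1] NOT false = true
[2] true → false = false
[root] true AND false = false
Overall: false → rejected

Rejected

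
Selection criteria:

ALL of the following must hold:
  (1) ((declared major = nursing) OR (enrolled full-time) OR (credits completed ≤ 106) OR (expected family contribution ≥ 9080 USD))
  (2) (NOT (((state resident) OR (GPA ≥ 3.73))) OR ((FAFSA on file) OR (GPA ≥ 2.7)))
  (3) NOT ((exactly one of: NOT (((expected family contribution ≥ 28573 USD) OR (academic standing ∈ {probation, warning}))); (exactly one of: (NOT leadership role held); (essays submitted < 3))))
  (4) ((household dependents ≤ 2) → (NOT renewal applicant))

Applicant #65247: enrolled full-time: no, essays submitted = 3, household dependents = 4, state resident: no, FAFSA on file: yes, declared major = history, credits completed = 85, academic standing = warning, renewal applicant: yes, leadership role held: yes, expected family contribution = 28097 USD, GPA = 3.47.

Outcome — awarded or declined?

Awarded

Atomic conditions:
  declared major = nursing: history == nursing is false
  enrolled full-time: no → false
  credits completed ≤ 106: 85 ≤ 106 is true
  expected family contribution ≥ 9080 USD: 28097 ≥ 9080 is true
  state resident: no → false
  GPA ≥ 3.73: 3.47 ≥ 3.73 is false
  FAFSA on file: yes → true
  GPA ≥ 2.7: 3.47 ≥ 2.7 is true
  expected family contribution ≥ 28573 USD: 28097 ≥ 28573 is false
  academic standing ∈ {probation, warning}: warning is in the set → true
  NOT leadership role held: yes → false
  essays submitted < 3: 3 < 3 is false
  household dependents ≤ 2: 4 ≤ 2 is false
  NOT renewal applicant: yes → false
Combine:
[1] false OR false OR true OR true = true
[2.1.1] false OR false = false
[2.1] NOT false = true
[2.2] true OR true = true
[2] true OR true = true
[3.1.1.1] false OR true = true
[3.1.1] NOT true = false
[3.1.2] exactly-one(false, false) = false
[3.1] exactly-one(false, false) = false
[3] NOT false = true
[4] false → false (antecedent false ⇒ implication holds) = true
[root] true AND true AND true AND true = true
Overall: true → awarded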